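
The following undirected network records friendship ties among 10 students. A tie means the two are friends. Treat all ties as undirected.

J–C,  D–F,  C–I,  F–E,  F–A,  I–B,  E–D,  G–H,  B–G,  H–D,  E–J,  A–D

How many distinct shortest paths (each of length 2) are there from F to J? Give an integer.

1

The shortest distance is 2, and the only length-2 path is F–E–J. So there is exactly 1 shortest path.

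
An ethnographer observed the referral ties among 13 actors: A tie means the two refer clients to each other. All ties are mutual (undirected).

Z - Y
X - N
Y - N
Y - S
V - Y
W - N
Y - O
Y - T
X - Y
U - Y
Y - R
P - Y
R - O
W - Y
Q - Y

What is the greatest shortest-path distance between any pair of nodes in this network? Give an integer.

2

Eccentricity of each node (its greatest distance to any other): N:2, O:2, P:2, Q:2, R:2, S:2, T:2, U:2, V:2, W:2, X:2, Y:1, Z:2.
The maximum eccentricity is 2, realized for instance by the pair V–Q via V – Y – Q. So the diameter is 2.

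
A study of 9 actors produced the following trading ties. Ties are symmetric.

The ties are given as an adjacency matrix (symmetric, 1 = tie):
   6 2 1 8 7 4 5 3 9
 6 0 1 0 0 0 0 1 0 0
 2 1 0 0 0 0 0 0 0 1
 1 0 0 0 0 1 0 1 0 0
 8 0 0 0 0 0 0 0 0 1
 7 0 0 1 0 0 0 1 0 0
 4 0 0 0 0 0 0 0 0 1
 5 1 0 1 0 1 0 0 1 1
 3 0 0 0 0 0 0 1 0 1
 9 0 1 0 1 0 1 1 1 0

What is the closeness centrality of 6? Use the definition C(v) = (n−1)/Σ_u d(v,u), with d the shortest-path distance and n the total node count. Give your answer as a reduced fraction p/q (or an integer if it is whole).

Distances from 6: 1:2, 2:1, 3:2, 4:3, 5:1, 7:2, 8:3, 9:2. Sum = 16.
n = 9, so closeness = 8/16 = 1/2.

1/2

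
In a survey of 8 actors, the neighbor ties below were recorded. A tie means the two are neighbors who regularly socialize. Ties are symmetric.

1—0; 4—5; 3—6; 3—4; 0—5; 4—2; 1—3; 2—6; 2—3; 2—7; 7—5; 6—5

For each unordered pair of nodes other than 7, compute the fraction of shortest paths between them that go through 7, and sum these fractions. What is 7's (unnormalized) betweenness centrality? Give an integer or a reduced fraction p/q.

7/12

Pairs whose geodesics pass through 7 — 0–2: 1/4; 5–2: 1/3.
All other pairs contribute 0.
Summing the contributions gives betweenness(7) = 7/12.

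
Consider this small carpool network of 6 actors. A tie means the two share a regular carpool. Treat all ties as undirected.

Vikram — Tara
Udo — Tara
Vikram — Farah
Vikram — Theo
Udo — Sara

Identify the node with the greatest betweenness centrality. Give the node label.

Vikram

Unnormalized betweenness of each node: Farah:0, Sara:0, Tara:6, Theo:0, Udo:4, Vikram:7.
Vikram has the largest value, 7, making it the main broker — the node through which the most shortest paths run.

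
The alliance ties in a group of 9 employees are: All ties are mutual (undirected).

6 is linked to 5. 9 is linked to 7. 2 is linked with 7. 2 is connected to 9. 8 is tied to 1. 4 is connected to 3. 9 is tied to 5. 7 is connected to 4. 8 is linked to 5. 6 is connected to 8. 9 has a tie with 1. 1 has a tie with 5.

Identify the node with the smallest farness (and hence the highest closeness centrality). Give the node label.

Farness (sum of distances to all others) for each node — 1:16, 2:17, 3:27, 4:20, 5:15, 6:21, 7:15, 8:20, 9:13.
The smallest farness is 13, for 9, so 9 has the highest closeness.

9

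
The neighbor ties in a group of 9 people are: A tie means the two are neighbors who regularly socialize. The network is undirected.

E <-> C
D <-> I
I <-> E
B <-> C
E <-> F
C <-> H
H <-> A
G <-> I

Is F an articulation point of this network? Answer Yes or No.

Even without F, every remaining node can still reach every other (the residual graph is connected), so F is not a cut vertex.

No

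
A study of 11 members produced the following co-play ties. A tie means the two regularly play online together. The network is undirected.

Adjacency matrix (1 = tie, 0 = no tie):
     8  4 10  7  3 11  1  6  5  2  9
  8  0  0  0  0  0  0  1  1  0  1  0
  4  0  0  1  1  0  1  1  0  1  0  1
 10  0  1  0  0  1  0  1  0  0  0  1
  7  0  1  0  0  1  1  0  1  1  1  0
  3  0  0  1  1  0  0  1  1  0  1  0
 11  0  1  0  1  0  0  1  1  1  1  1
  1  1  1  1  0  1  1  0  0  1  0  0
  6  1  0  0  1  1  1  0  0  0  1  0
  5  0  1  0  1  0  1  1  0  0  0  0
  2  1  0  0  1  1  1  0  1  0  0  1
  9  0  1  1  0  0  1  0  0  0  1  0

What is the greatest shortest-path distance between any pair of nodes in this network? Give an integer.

Eccentricity of each node (its greatest distance to any other): 1:2, 2:2, 3:2, 4:2, 5:2, 6:2, 7:2, 8:2, 9:2, 10:2, 11:2.
The maximum eccentricity is 2, realized for instance by the pair 8–4 via 8 – 1 – 4. So the diameter is 2.

2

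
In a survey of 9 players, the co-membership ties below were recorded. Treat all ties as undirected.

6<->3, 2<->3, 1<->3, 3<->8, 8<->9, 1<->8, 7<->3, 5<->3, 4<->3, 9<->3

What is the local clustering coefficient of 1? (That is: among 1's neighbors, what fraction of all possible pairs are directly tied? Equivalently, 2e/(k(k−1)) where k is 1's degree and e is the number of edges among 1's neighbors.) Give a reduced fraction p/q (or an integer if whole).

1's neighbors: 3 and 8 (k = 2).
Possible neighbor pairs: C(2,2) = 1. Edges among them: 3–8 → e = 1.
Clustering(1) = 1/1.

1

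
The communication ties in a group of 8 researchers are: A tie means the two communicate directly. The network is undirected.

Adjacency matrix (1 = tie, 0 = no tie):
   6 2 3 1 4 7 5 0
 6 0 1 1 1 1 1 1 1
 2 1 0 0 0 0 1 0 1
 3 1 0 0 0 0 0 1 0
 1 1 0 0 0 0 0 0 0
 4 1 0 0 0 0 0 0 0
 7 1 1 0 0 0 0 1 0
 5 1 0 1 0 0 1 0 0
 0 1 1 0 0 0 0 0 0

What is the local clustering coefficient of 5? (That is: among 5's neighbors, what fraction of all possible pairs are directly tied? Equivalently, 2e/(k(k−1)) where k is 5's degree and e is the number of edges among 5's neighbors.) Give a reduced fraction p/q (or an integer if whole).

2/3

5's neighbors: 3, 6, and 7 (k = 3).
Possible neighbor pairs: C(3,2) = 3. Edges among them: 3–6, 6–7 → e = 2.
Clustering(5) = 2/3.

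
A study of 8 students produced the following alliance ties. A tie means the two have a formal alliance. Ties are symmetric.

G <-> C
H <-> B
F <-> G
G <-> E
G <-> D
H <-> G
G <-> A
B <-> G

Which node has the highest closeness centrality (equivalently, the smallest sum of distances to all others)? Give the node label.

Farness (sum of distances to all others) for each node — A:13, B:12, C:13, D:13, E:13, F:13, G:7, H:12.
The smallest farness is 7, for G, so G has the highest closeness.

G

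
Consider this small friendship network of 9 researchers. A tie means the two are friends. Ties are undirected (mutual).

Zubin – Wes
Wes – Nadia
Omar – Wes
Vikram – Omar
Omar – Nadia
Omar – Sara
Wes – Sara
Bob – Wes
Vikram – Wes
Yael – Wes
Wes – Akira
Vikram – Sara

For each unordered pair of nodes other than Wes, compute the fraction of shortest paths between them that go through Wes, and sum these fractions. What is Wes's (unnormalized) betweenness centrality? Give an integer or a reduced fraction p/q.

Pairs whose geodesics pass through Wes — Bob–Yael: 1; Bob–Nadia: 1; Bob–Akira: 1; Bob–Sara: 1; Bob–Vikram: 1; Bob–Omar: 1; Bob–Zubin: 1; Yael–Nadia: 1; Yael–Akira: 1; Yael–Sara: 1; Yael–Vikram: 1; Yael–Omar: 1; Yael–Zubin: 1; Nadia–Akira: 1 … (+10 more pairs).
All other pairs contribute 0.
Summing the contributions gives betweenness(Wes) = 23.

23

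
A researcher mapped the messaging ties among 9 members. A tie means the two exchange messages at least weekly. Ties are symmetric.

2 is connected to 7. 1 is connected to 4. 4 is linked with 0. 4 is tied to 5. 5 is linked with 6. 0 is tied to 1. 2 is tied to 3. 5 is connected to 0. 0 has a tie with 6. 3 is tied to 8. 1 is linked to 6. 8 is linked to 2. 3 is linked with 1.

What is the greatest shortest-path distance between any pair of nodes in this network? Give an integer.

5

Eccentricity of each node (its greatest distance to any other): 0:4, 1:3, 2:4, 3:3, 4:4, 5:5, 6:4, 7:5, 8:4.
The maximum eccentricity is 5, realized for instance by the pair 7–5 via 7 – 2 – 3 – 1 – 4 – 5. So the diameter is 5.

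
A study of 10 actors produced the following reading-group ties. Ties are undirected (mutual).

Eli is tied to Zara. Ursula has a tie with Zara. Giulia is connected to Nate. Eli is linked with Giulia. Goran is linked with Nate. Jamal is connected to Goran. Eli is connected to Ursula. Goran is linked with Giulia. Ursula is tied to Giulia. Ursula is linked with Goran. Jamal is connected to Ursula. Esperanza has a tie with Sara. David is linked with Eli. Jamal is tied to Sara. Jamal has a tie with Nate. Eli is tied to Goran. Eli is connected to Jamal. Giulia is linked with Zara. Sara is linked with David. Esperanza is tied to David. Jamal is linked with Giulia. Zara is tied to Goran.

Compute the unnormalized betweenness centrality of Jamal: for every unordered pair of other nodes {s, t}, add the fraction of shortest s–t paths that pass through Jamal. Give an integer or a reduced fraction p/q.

269/30

Pairs whose geodesics pass through Jamal — Sara–Eli: 1/2; Sara–Giulia: 1; Sara–Ursula: 1; Sara–Goran: 1; Sara–Nate: 1; Sara–Zara: 4/5; David–Nate: 2/4; Esperanza–Giulia: 1/2; Esperanza–Ursula: 1/2; Esperanza–Goran: 1/2; Esperanza–Nate: 1; Eli–Nate: 1/3; Ursula–Nate: 1/3.
All other pairs contribute 0.
Summing the contributions gives betweenness(Jamal) = 269/30.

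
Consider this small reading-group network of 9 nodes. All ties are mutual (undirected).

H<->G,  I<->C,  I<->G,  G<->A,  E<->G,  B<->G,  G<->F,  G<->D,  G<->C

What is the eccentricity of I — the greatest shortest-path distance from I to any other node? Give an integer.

2

Distances from I: A:2, B:2, C:1, D:2, E:2, F:2, G:1, H:2.
The largest is 2 (to H, E, B, D, F, and A), so the eccentricity of I is 2.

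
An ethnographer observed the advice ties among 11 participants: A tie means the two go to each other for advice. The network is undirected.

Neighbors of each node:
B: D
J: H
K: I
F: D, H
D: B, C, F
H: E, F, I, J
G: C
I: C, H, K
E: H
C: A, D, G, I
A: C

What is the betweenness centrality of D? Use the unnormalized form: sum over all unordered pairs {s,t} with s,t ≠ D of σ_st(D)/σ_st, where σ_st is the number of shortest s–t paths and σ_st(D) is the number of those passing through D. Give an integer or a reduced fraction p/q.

12

Pairs whose geodesics pass through D — C–F: 1; C–B: 1; H–B: 1; J–B: 1; I–B: 1; G–F: 1; G–B: 1; K–B: 1; F–B: 1; F–A: 1; B–A: 1; B–E: 1.
All other pairs contribute 0.
Summing the contributions gives betweenness(D) = 12.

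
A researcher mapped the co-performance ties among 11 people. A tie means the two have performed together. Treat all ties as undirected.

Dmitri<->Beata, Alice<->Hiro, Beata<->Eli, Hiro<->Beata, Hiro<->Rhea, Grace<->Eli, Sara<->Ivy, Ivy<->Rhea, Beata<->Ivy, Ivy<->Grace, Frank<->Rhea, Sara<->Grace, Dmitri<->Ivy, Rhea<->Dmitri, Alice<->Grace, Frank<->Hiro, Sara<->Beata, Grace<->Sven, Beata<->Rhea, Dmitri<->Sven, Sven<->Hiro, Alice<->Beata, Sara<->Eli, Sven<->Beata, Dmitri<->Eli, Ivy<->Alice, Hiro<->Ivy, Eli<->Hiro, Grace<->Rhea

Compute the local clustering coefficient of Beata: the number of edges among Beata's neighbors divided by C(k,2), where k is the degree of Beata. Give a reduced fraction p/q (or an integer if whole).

Beata's neighbors: Alice, Dmitri, Eli, Hiro, Ivy, Rhea, Sara, and Sven (k = 8).
Possible neighbor pairs: C(8,2) = 28. Edges among them: Alice–Hiro, Alice–Ivy, Dmitri–Eli, Dmitri–Ivy, Dmitri–Rhea, Dmitri–Sven, Eli–Hiro, Eli–Sara, Hiro–Ivy, Hiro–Rhea, Hiro–Sven, Ivy–Rhea, Ivy–Sara → e = 13.
Clustering(Beata) = 13/28.

13/28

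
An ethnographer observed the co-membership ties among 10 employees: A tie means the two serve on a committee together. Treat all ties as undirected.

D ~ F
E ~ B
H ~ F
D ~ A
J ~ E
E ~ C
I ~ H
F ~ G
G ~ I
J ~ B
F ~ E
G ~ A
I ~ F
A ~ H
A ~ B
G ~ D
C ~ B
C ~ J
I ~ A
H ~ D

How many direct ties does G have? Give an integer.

4

G is directly tied to A, D, F, and I. That is 4 neighbors, so the degree of G is 4.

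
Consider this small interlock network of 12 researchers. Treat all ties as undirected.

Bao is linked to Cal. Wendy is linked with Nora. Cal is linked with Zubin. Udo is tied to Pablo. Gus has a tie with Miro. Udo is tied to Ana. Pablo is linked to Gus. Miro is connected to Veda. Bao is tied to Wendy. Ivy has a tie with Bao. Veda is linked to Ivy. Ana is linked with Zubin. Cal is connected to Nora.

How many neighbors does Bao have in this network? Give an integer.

3

Bao is directly tied to Cal, Ivy, and Wendy. That is 3 neighbors, so the degree of Bao is 3.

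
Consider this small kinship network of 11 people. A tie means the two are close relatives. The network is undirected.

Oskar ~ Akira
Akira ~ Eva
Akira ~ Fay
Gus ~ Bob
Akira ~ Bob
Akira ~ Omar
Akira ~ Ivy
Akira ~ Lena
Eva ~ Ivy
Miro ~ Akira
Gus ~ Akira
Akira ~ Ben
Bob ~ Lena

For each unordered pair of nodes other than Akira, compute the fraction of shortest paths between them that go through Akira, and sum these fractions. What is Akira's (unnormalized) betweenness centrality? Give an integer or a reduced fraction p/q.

83/2

Pairs whose geodesics pass through Akira — Ben–Bob: 1; Ben–Fay: 1; Ben–Gus: 1; Ben–Miro: 1; Ben–Omar: 1; Ben–Lena: 1; Ben–Ivy: 1; Ben–Eva: 1; Ben–Oskar: 1; Bob–Fay: 1; Bob–Miro: 1; Bob–Omar: 1; Bob–Ivy: 1; Bob–Eva: 1 … (+28 more pairs).
All other pairs contribute 0.
Summing the contributions gives betweenness(Akira) = 83/2.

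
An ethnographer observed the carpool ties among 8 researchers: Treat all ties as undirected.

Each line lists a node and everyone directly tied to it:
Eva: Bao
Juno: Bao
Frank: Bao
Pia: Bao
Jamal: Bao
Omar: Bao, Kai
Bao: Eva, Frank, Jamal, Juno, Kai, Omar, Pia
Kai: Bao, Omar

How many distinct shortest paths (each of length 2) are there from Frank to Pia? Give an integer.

1

The shortest distance is 2, and the only length-2 path is Frank–Bao–Pia. So there is exactly 1 shortest path.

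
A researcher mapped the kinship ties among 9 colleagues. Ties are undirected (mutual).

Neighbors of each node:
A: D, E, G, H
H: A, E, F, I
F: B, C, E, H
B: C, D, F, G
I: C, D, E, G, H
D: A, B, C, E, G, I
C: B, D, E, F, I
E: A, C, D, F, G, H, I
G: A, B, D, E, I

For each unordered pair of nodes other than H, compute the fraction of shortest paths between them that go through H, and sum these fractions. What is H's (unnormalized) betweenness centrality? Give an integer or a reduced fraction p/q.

13/12

Pairs whose geodesics pass through H — A–I: 1/4; A–F: 1/2; I–F: 1/3.
All other pairs contribute 0.
Summing the contributions gives betweenness(H) = 13/12.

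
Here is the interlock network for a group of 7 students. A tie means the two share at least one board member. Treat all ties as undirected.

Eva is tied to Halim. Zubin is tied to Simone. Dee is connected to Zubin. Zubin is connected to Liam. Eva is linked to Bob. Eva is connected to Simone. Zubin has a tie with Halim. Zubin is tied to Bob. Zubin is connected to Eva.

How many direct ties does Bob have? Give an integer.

2

Bob is directly tied to Eva and Zubin. That is 2 neighbors, so the degree of Bob is 2.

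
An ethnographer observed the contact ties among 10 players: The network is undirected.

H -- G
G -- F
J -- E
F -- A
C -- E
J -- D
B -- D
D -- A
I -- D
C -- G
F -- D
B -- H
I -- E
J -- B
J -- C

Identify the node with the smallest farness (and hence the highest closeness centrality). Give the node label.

Farness (sum of distances to all others) for each node — A:19, B:15, C:16, D:13, E:18, F:16, G:16, H:19, I:18, J:14.
The smallest farness is 13, for D, so D has the highest closeness.

D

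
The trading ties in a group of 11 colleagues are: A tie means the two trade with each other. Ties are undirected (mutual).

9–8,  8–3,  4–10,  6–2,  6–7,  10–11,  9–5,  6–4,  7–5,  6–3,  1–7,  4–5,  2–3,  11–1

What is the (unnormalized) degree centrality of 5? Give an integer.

5 is directly tied to 4, 7, and 9. That is 3 neighbors, so the degree of 5 is 3.

3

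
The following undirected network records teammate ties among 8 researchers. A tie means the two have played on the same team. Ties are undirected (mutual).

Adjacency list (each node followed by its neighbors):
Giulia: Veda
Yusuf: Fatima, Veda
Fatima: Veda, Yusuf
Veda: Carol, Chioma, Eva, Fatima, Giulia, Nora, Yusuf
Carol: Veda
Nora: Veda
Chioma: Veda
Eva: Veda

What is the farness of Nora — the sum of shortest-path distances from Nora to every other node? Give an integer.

Distances from Nora: Carol:2, Chioma:2, Eva:2, Fatima:2, Giulia:2, Veda:1, Yusuf:2.
Sum = 2 + 2 + 2 + 2 + 2 + 1 + 2 = 13.

13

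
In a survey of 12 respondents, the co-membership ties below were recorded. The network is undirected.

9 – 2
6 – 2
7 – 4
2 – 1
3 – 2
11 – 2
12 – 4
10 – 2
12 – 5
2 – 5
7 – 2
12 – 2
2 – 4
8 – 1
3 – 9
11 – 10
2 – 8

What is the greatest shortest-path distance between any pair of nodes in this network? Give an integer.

Eccentricity of each node (its greatest distance to any other): 1:2, 2:1, 3:2, 4:2, 5:2, 6:2, 7:2, 8:2, 9:2, 10:2, 11:2, 12:2.
The maximum eccentricity is 2, realized for instance by the pair 7–9 via 7 – 2 – 9. So the diameter is 2.

2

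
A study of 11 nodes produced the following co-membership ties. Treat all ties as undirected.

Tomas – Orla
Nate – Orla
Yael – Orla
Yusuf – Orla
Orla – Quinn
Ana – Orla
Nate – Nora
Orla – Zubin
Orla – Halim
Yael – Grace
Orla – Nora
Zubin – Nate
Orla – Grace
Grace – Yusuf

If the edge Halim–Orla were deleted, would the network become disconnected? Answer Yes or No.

Without the Halim–Orla edge there is no alternate route between Halim and Orla, so the network disconnects. It is a bridge.

Yes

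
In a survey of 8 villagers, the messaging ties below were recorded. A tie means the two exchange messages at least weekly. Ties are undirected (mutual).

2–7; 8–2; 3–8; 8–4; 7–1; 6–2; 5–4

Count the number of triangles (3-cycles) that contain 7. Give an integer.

7's neighbors are 1 and 2, but none of them are tied to each other, so no triangle contains 7.

0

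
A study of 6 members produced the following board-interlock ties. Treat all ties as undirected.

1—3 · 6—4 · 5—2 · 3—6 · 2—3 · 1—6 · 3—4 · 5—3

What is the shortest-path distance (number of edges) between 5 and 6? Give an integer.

One shortest route is 5 – 3 – 6, which uses 2 edges, and 5 and 6 are not directly tied, so nothing shorter exists. So d(5,6) = 2.

2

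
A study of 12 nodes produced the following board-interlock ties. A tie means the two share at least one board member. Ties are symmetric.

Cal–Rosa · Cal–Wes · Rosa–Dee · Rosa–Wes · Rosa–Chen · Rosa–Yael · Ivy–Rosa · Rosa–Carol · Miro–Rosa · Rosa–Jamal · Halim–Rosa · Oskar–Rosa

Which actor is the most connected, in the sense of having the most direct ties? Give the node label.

Degrees — Cal:2, Carol:1, Chen:1, Dee:1, Halim:1, Ivy:1, Jamal:1, Miro:1, Oskar:1, Rosa:11, Wes:2, Yael:1.
The maximum is 11, attained only by Rosa.

Rosa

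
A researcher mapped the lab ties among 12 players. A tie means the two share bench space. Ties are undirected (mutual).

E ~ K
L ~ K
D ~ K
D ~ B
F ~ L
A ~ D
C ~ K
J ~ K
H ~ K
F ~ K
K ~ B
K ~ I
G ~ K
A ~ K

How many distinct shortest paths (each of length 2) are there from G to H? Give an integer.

1

The shortest distance is 2, and the only length-2 path is G–K–H. So there is exactly 1 shortest path.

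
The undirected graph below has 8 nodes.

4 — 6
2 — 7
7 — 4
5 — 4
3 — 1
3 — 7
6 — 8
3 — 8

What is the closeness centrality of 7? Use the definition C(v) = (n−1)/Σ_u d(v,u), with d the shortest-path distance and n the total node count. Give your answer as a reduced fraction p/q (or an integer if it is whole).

7/11

Distances from 7: 1:2, 2:1, 3:1, 4:1, 5:2, 6:2, 8:2. Sum = 11.
n = 8, so closeness = 7/11.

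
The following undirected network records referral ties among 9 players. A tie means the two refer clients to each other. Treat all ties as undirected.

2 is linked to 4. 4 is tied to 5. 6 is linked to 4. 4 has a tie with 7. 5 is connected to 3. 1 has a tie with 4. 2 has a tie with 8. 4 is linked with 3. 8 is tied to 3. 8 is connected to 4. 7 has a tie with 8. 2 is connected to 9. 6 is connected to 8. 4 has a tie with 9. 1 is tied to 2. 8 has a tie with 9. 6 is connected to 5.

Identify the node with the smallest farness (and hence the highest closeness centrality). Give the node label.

Farness (sum of distances to all others) for each node — 1:14, 2:12, 3:13, 4:8, 5:13, 6:13, 7:14, 8:10, 9:13.
The smallest farness is 8, for 4, so 4 has the highest closeness.

4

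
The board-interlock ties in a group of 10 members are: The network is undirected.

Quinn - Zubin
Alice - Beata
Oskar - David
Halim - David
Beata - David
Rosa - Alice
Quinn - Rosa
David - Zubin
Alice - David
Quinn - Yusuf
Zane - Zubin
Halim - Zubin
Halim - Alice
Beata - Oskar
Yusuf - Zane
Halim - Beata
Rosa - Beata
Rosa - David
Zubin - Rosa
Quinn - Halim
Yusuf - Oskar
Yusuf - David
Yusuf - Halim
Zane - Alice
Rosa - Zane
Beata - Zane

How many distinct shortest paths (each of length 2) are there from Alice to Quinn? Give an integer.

The shortest distance is 2. The length-2 paths are: Alice–Halim–Quinn; Alice–Rosa–Quinn.
That gives 2 distinct shortest paths.

2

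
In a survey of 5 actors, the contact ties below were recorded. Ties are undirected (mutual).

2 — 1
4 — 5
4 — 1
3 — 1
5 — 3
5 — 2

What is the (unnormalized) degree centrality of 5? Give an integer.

3

5 is directly tied to 2, 3, and 4. That is 3 neighbors, so the degree of 5 is 3.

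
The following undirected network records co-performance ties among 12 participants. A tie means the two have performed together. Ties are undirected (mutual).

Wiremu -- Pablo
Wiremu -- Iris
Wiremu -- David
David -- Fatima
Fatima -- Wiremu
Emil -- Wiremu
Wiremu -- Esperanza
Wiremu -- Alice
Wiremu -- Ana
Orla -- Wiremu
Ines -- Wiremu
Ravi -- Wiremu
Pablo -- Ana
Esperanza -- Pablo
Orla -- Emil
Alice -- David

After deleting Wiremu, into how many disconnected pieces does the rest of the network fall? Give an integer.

Without Wiremu, the remaining ties split the others into: {Ines}; {Ana, Esperanza, Pablo}; {Emil, Orla}; {Alice, David, Fatima}; {Iris}; {Ravi}.
That's 6 separate components.

6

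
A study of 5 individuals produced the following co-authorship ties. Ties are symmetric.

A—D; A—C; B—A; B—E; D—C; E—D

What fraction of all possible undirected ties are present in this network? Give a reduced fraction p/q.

3/5

There are 6 edges and 5 nodes, so the maximum possible is C(5,2) = 10.
Density = 6/10 = 3/5.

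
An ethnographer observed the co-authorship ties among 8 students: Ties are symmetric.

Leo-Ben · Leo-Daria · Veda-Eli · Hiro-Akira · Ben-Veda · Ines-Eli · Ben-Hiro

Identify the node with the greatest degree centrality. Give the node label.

Ben

Degrees — Akira:1, Ben:3, Daria:1, Eli:2, Hiro:2, Ines:1, Leo:2, Veda:2.
The maximum is 3, attained only by Ben.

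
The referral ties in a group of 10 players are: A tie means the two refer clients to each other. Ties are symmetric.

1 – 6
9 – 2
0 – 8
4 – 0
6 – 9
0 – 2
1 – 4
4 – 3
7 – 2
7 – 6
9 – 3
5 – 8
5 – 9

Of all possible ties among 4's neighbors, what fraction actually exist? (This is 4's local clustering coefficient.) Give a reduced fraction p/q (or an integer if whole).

0

4's neighbors: 0, 1, and 3 (k = 3).
Possible neighbor pairs: C(3,2) = 3. Edges among them: none → e = 0.
Clustering(4) = 0/3 = 0.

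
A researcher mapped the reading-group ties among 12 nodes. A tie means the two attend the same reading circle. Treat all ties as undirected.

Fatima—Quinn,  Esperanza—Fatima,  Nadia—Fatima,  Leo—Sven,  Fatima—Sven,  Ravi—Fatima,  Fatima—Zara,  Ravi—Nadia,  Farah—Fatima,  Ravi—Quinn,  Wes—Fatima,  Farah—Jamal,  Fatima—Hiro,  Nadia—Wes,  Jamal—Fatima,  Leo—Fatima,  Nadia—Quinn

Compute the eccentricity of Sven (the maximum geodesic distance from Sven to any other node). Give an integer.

Distances from Sven: Esperanza:2, Farah:2, Fatima:1, Hiro:2, Jamal:2, Leo:1, Nadia:2, Quinn:2, Ravi:2, Wes:2, Zara:2.
The largest is 2 (to Farah, Jamal, Nadia, Quinn, Ravi, Esperanza, Zara, Wes, and Hiro), so the eccentricity of Sven is 2.

2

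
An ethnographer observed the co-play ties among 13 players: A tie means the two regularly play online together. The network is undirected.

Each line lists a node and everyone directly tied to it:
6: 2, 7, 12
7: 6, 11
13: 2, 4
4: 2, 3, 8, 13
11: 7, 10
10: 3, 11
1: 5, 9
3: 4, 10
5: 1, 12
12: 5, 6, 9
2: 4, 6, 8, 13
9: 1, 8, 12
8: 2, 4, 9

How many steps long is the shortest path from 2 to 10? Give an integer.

3

One shortest route is 2 – 4 – 3 – 10, which uses 3 edges, and at distance 2 from 2 we only reach {3, 7, 9, 12}, which does not include 10. So d(2,10) = 3.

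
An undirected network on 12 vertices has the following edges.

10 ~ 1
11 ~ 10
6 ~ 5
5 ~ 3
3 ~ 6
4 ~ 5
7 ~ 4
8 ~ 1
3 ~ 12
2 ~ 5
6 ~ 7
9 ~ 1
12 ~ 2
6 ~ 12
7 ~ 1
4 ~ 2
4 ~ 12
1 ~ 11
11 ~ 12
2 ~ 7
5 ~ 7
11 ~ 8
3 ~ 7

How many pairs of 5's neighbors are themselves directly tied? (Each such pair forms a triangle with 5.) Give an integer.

5's neighbors: 2, 3, 4, 6, and 7.
Neighbor pairs that are themselves tied: 5–2–4; 5–2–7; 5–3–6; 5–3–7; 5–4–7; 5–6–7. Each forms one triangle with 5, for 6 in total.

6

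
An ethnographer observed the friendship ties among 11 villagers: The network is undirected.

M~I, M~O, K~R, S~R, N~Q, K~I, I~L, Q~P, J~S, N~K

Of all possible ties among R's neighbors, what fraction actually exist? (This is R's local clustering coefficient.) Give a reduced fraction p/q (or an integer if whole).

R's neighbors: K and S (k = 2).
Possible neighbor pairs: C(2,2) = 1. Edges among them: none → e = 0.
Clustering(R) = 0/1.

0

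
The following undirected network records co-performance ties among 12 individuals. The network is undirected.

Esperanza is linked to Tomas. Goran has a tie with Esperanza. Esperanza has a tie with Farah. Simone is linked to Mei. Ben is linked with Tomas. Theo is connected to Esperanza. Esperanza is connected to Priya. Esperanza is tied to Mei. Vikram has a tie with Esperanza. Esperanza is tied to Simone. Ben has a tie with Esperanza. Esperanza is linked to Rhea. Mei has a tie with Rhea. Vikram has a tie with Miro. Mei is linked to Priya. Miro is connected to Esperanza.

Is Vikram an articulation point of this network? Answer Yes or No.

Even without Vikram, every remaining node can still reach every other (the residual graph is connected), so Vikram is not a cut vertex.

No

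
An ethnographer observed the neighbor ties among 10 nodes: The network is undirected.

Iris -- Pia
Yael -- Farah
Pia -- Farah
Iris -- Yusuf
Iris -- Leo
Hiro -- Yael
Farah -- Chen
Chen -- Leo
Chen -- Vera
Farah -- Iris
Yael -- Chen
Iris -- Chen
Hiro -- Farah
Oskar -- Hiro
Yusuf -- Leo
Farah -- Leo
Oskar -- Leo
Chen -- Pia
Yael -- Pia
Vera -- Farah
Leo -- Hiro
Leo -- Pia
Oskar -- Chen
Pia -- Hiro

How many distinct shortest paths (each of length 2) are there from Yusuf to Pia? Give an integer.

The shortest distance is 2. The length-2 paths are: Yusuf–Leo–Pia; Yusuf–Iris–Pia.
That gives 2 distinct shortest paths.

2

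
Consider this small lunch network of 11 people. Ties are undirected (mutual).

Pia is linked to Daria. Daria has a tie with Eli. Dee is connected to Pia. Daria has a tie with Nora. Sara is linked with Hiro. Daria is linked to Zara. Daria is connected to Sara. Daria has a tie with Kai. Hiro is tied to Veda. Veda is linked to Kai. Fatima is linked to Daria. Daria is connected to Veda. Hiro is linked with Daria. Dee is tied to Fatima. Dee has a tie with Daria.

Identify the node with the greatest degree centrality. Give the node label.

Degrees — Daria:10, Dee:3, Eli:1, Fatima:2, Hiro:3, Kai:2, Nora:1, Pia:2, Sara:2, Veda:3, Zara:1.
The maximum is 10, attained only by Daria.

Daria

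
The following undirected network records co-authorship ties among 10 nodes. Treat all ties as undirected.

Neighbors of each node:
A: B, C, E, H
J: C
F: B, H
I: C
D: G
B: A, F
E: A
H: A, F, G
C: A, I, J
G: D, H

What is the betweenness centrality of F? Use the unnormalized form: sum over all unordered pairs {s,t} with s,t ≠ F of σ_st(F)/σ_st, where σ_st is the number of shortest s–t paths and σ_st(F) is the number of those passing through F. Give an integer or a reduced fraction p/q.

3/2

Pairs whose geodesics pass through F — D–B: 1/2; H–B: 1/2; B–G: 1/2.
All other pairs contribute 0.
Summing the contributions gives betweenness(F) = 3/2.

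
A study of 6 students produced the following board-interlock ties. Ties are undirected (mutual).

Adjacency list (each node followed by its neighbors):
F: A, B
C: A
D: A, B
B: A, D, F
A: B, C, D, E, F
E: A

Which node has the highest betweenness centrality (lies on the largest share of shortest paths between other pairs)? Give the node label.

Unnormalized betweenness of each node: A:15/2, B:1/2, C:0, D:0, E:0, F:0.
A has the largest value, 15/2, making it the main broker — the node through which the most shortest paths run.

A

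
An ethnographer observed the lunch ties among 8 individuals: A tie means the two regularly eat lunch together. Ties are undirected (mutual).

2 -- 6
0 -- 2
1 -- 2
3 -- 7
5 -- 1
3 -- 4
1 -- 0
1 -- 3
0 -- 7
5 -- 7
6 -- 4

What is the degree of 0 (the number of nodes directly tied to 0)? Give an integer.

0 is directly tied to 1, 2, and 7. That is 3 neighbors, so the degree of 0 is 3.

3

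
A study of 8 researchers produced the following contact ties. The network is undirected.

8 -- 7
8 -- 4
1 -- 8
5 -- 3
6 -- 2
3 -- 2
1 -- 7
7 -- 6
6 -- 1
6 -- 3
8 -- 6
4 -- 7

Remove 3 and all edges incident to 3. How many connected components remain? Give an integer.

Without 3, the remaining ties split the others into: {1, 2, 4, 6, 7, 8}; {5}.
That's 2 separate components.

2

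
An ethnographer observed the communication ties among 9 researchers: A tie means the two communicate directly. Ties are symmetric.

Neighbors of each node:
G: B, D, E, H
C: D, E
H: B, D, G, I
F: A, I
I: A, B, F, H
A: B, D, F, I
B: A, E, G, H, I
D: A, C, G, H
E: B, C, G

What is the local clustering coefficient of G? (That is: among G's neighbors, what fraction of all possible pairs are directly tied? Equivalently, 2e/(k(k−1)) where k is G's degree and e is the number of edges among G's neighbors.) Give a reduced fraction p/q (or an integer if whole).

G's neighbors: B, D, E, and H (k = 4).
Possible neighbor pairs: C(4,2) = 6. Edges among them: B–E, B–H, D–H → e = 3.
Clustering(G) = 3/6 = 1/2.

1/2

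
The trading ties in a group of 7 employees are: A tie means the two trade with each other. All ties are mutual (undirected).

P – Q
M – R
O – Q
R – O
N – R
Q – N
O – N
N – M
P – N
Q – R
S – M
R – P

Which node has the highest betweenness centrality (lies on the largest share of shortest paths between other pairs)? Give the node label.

M

Unnormalized betweenness of each node: M:5, N:10/3, O:0, P:0, Q:1/3, R:10/3, S:0.
M has the largest value, 5, making it the main broker — the node through which the most shortest paths run.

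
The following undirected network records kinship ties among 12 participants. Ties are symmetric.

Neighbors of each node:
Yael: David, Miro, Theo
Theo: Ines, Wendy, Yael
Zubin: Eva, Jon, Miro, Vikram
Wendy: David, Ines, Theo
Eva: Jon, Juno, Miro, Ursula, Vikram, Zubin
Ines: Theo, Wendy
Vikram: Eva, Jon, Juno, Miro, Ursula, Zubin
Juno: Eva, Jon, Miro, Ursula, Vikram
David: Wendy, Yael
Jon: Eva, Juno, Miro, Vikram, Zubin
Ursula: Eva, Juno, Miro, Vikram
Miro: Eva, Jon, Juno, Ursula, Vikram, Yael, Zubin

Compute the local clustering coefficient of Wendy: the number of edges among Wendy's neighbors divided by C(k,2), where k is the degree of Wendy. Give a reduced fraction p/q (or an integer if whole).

1/3

Wendy's neighbors: David, Ines, and Theo (k = 3).
Possible neighbor pairs: C(3,2) = 3. Edges among them: Ines–Theo → e = 1.
Clustering(Wendy) = 1/3.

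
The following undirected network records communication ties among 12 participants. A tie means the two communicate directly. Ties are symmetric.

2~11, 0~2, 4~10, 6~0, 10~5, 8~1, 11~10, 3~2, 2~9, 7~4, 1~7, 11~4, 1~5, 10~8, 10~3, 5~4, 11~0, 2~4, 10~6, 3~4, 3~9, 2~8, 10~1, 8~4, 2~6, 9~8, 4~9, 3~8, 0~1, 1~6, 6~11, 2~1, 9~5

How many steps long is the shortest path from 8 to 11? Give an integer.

One shortest route is 8 – 4 – 11, which uses 2 edges, and 8 and 11 are not directly tied, so nothing shorter exists. So d(8,11) = 2.

2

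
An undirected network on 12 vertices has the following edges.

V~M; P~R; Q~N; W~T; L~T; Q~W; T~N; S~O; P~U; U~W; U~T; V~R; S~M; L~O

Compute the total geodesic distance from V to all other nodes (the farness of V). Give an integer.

34

Distances from V: L:4, M:1, N:5, O:3, P:2, Q:5, R:1, S:2, T:4, U:3, W:4.
Sum = 4 + 1 + 5 + 3 + 2 + 5 + 1 + 2 + 4 + 3 + 4 = 34.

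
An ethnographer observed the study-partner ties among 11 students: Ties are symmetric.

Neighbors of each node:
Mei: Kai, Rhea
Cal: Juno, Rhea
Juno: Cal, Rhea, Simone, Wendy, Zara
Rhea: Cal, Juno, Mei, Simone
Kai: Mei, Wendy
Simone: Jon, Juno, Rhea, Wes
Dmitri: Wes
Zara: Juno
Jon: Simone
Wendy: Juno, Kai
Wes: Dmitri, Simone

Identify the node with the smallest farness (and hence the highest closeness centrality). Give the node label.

Farness (sum of distances to all others) for each node — Cal:23, Dmitri:33, Jon:26, Juno:16, Kai:28, Mei:23, Rhea:17, Simone:17, Wendy:22, Wes:24, Zara:25.
The smallest farness is 16, for Juno, so Juno has the highest closeness.

Juno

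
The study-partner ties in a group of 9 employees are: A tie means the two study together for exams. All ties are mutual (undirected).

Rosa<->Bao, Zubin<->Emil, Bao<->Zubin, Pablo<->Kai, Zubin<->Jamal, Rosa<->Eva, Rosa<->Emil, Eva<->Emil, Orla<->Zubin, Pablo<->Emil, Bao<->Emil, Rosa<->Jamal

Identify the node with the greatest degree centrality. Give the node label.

Emil

Degrees — Bao:3, Emil:5, Eva:2, Jamal:2, Kai:1, Orla:1, Pablo:2, Rosa:4, Zubin:4.
The maximum is 5, attained only by Emil.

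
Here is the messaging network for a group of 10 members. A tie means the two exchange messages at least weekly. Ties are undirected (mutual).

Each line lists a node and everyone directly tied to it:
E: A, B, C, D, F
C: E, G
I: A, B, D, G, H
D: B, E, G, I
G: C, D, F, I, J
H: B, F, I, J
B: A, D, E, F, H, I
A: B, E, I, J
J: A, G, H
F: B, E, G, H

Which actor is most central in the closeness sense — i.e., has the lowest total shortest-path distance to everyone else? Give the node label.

Farness (sum of distances to all others) for each node — A:14, B:12, C:17, D:14, E:13, F:14, G:13, H:15, I:13, J:15.
The smallest farness is 12, for B, so B has the highest closeness.

B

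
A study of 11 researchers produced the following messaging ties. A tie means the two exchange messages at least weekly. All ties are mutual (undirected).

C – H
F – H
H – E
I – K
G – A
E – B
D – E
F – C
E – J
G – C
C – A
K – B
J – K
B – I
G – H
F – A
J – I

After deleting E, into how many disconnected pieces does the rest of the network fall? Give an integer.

3

Without E, the remaining ties split the others into: {A, C, F, G, H}; {B, I, J, K}; {D}.
That's 3 separate components.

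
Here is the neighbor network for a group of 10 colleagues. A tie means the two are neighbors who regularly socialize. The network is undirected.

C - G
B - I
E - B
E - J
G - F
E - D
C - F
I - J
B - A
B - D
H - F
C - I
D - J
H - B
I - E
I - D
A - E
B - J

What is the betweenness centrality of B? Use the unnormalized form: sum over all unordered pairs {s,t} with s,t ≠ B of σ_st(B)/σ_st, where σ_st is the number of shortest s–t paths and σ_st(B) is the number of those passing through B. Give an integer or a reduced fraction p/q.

61/6

Pairs whose geodesics pass through B — H–J: 1; H–D: 1; H–I: 1; H–A: 1; H–E: 1; F–J: 1/2; F–D: 1/2; F–A: 1; F–E: 1/2; G–A: 2/3; C–A: 1/2; J–A: 1/2; D–A: 1/2; I–A: 1/2.
All other pairs contribute 0.
Summing the contributions gives betweenness(B) = 61/6.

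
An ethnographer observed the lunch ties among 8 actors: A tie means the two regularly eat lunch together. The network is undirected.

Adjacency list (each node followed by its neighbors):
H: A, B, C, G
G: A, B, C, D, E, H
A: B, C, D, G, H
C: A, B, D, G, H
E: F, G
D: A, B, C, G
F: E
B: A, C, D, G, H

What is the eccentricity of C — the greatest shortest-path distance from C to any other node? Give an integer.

3

Distances from C: A:1, B:1, D:1, E:2, F:3, G:1, H:1.
The largest is 3 (to F), so the eccentricity of C is 3.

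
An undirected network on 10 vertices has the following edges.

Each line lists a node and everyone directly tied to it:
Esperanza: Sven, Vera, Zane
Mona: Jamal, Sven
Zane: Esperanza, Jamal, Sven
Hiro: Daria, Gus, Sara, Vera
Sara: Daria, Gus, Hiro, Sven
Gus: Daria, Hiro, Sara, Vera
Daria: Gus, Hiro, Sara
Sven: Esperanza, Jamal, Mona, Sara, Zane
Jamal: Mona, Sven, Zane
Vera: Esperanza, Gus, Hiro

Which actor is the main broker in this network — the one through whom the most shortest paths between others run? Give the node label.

Sven

Unnormalized betweenness of each node: Daria:0, Esperanza:5, Gus:4/3, Hiro:4/3, Jamal:1/2, Mona:0, Sara:34/3, Sven:95/6, Vera:11/3, Zane:1.
Sven has the largest value, 95/6, making it the main broker — the node through which the most shortest paths run.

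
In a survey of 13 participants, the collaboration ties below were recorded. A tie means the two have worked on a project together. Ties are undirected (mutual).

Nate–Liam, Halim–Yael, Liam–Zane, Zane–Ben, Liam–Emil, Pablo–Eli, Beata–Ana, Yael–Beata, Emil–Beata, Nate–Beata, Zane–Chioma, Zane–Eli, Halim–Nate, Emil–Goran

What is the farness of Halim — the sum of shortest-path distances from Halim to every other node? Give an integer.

Distances from Halim: Ana:3, Beata:2, Ben:4, Chioma:4, Eli:4, Emil:3, Goran:4, Liam:2, Nate:1, Pablo:5, Yael:1, Zane:3.
Sum = 3 + 2 + 4 + 4 + 4 + 3 + 4 + 2 + 1 + 5 + 1 + 3 = 36.

36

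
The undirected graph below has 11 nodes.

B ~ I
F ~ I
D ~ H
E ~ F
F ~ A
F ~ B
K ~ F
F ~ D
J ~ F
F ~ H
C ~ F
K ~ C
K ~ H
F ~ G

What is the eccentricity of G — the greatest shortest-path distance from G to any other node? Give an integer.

2

Distances from G: A:2, B:2, C:2, D:2, E:2, F:1, H:2, I:2, J:2, K:2.
The largest is 2 (to C, K, D, A, H, E, J, I, and B), so the eccentricity of G is 2.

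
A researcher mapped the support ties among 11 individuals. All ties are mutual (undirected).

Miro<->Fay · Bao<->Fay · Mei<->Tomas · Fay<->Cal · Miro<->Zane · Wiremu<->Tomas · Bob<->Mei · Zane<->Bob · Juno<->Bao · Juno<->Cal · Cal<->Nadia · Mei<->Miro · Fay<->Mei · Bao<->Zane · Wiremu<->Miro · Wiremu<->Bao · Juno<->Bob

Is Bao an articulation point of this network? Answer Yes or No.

No

Even without Bao, every remaining node can still reach every other (the residual graph is connected), so Bao is not a cut vertex.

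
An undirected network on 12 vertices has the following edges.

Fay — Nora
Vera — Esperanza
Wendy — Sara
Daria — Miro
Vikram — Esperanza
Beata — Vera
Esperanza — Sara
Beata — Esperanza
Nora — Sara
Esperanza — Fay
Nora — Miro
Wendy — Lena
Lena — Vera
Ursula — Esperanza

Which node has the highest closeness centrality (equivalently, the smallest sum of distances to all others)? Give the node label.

Esperanza

Farness (sum of distances to all others) for each node — Beata:27, Daria:42, Esperanza:19, Fay:23, Lena:29, Miro:32, Nora:24, Sara:20, Ursula:29, Vera:25, Vikram:29, Wendy:27.
The smallest farness is 19, for Esperanza, so Esperanza has the highest closeness.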